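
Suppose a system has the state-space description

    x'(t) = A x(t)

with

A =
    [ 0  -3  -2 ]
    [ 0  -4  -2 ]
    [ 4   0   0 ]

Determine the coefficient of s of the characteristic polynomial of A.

8

Expand det(sI - A) for the 3×3 matrix.
p(s) = s^3 + 4s^2 + 8s + 8.
(Check: constant term = det(-A) = (-1)^3 det A = 8; coefficient of s^2 = -tr A = 4.)
The coefficient of s is 8.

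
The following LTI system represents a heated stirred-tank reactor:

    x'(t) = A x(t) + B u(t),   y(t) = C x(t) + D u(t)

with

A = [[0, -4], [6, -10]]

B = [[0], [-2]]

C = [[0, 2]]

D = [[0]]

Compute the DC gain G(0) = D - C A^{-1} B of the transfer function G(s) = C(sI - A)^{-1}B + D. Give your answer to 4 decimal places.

G(0) = C(-A)^{-1}B + D = -C A^{-1} B + D.
det A = 24, so A^{-1} = (1/24)·adj(A) = [[-5/12, 1/6], [-1/4, 0]]
A^{-1} B = [-1/3, 0]^T
C A^{-1} B = 0
G(0) = D - C A^{-1} B = 0 - (0) = 0

0.0000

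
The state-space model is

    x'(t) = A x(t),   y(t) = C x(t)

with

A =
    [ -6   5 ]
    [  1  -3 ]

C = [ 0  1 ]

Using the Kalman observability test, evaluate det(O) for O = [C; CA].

CA = [[1, -3]]
Observability matrix O = [C; CA] = [[0, 1], [1, -3]]
det(O) = 0·(-3) - 1·1 = 0 - 1 = -1
Since det(O) ≠ 0, rank(O) = 2 and the system is completely observable.

-1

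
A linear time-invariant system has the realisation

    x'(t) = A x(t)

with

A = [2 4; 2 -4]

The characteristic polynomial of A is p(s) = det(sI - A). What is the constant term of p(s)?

-16

For a 2×2 matrix, det(sI - A) = s^2 - (tr A)s + det A.
tr A = -2, det A = -16.
So p(s) = s^2 + 2s - 16.
The constant term is -16.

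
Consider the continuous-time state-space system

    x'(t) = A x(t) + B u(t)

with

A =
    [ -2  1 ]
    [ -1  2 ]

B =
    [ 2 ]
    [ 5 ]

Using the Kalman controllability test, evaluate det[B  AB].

AB = [[1], [8]]
Controllability matrix C = [B  AB] = [[2, 1], [5, 8]]
det(C) = 2·8 - 1·5 = 16 - 5 = 11
Since det(C) ≠ 0, rank(C) = 2 and the system is completely controllable.

11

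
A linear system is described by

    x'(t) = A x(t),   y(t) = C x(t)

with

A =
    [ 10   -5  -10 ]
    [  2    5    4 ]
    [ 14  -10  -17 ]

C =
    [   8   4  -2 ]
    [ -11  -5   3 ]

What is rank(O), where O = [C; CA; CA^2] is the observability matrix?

2

CA = [[60, 0, -30], [-78, 0, 39]]
CA^2 = [[180, 0, -90], [-234, 0, 117]]
Observability matrix O = [C; CA; CA^2] = [[8, 4, -2], [-11, -5, 3], [60, 0, -30], [-78, 0, 39], [180, 0, -90], [-234, 0, 117]]
The columns c1, c2, c3 of O are linearly dependent: c1 - c2 + 2·c3 = 0 (check each entry), so rank(O) ≤ 2.
The 2×2 minor from rows 1, 2, columns 1, 2 is 8·(-5) - 4·(-11) = -40 - (-44) = 4 ≠ 0, so rank(O) = 2.
rank(O) = 2 < n = 3, so the pair (A, C) is not completely observable.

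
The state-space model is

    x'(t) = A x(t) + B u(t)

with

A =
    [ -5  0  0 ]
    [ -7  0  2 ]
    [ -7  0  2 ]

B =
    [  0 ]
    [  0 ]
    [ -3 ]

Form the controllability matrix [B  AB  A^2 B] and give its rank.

2

AB = [[0], [-6], [-6]]
A^2B = [[0], [-12], [-12]]
Controllability matrix C = [B  AB  A^2B] = [[0, 0, 0], [0, -6, -12], [-3, -6, -12]]
Row 1 of C is identically zero, so rank(C) ≤ 2.
The 2×2 minor from rows 2, 3, columns 1, 2 is 0·(-6) - (-6)·(-3) = 0 - 18 = -18 ≠ 0, so rank(C) = 2.
rank(C) = 2 < n = 3, so the pair (A, B) is not completely controllable.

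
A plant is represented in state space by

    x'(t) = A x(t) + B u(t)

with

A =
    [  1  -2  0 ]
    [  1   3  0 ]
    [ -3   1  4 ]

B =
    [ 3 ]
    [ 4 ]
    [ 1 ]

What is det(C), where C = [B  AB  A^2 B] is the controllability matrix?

AB = [[-5], [15], [-1]]
A^2B = [[-35], [40], [26]]
Controllability matrix C = [B  AB  A^2B] = [[3, -5, -35], [4, 15, 40], [1, -1, 26]]
Expanding along the first row, det(C) = 3·(15·26 - 40·(-1)) - (-5)·(4·26 - 40·1) + (-35)·(4·(-1) - 15·1) = 3·430 - (-5)·64 + (-35)·(-19) = 2275
Since det(C) ≠ 0, rank(C) = 3 and the system is completely controllable.

2275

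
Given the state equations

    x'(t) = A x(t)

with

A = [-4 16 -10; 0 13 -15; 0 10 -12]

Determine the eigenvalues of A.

-4, -2, 3

det(sI - A) = s^3 - (tr A)s^2 + (M11 + M22 + M33)s - det A, where Mii is the 2×2 principal minor of A obtained by deleting row i and column i.
tr A = (-4) + 13 + (-12) = -3; M11 = 13·(-12) - (-15)·10 = -156 - (-150) = -6; M22 = (-4)·(-12) - (-10)·0 = 48 - 0 = 48; M33 = (-4)·13 - 16·0 = -52 - 0 = -52; sum of minors = -10.
det A = (-4)·(13·(-12) - (-15)·10) - 16·(0·(-12) - (-15)·0) + (-10)·(0·10 - 13·0) = (-4)·(-6) - 16·0 + (-10)·0 = 24.
So p(s) = det(sI - A) = s^3 + 3s^2 - 10s - 24.
Rational-root test: any integer root divides -24. Testing small divisors, s = -2 works: p(-2) = -8 + 12 + 20 + (-24) = 0, so (s + 2) is a factor.
Dividing, p(s) = (s + 2)(s^2 + s - 12).
Factor s^2 + s - 12: two numbers with sum -1 and product -12 are 3 and -4, so s^2 + s - 12 = (s - 3)(s + 4).
Hence p(s) = (s - 3) (s + 2) (s + 4), with roots -4, -2, 3.
At least one eigenvalue has non-negative real part, so the system is not asymptotically stable.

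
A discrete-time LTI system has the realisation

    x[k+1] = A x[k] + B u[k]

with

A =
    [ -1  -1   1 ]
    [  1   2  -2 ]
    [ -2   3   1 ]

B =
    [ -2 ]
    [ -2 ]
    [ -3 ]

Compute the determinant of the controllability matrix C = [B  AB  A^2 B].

AB = [[1], [0], [-5]]
A^2B = [[-6], [11], [-7]]
Controllability matrix C = [B  AB  A^2B] = [[-2, 1, -6], [-2, 0, 11], [-3, -5, -7]]
Expanding along the first row, det(C) = (-2)·(0·(-7) - 11·(-5)) - 1·((-2)·(-7) - 11·(-3)) + (-6)·((-2)·(-5) - 0·(-3)) = (-2)·55 - 1·47 + (-6)·10 = -217
Since det(C) ≠ 0, rank(C) = 3 and the system is completely controllable.

-217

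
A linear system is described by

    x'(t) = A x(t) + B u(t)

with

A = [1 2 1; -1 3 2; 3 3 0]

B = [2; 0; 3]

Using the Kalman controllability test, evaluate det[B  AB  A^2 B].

AB = [[5], [4], [6]]
A^2B = [[19], [19], [27]]
Controllability matrix C = [B  AB  A^2B] = [[2, 5, 19], [0, 4, 19], [3, 6, 27]]
Expanding along the first row, det(C) = 2·(4·27 - 19·6) - 5·(0·27 - 19·3) + 19·(0·6 - 4·3) = 2·(-6) - 5·(-57) + 19·(-12) = 45
Since det(C) ≠ 0, rank(C) = 3 and the system is completely controllable.

45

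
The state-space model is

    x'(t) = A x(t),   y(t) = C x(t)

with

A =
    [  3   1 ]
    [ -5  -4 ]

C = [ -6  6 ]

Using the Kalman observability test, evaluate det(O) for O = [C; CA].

468

CA = [[-48, -30]]
Observability matrix O = [C; CA] = [[-6, 6], [-48, -30]]
det(O) = (-6)·(-30) - 6·(-48) = 180 - (-288) = 468
Since det(O) ≠ 0, rank(O) = 2 and the system is completely observable.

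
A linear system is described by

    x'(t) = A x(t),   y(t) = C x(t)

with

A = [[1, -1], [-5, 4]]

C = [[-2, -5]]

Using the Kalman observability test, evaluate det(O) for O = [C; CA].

CA = [[23, -18]]
Observability matrix O = [C; CA] = [[-2, -5], [23, -18]]
det(O) = (-2)·(-18) - (-5)·23 = 36 - (-115) = 151
Since det(O) ≠ 0, rank(O) = 2 and the system is completely observable.

151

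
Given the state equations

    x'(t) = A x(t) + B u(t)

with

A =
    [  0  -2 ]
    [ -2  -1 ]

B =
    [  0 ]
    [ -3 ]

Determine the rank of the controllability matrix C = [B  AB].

2

AB = [[6], [3]]
Controllability matrix C = [B  AB] = [[0, 6], [-3, 3]]
det(C) = 0·3 - 6·(-3) = 0 - (-18) = 18 ≠ 0, so rank(C) = 2.
rank(C) = 2 = n, so the pair (A, B) is completely controllable.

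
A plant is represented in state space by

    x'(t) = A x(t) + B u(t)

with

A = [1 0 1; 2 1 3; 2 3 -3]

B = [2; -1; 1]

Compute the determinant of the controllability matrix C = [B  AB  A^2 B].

AB = [[3], [6], [-2]]
A^2B = [[1], [6], [30]]
Controllability matrix C = [B  AB  A^2B] = [[2, 3, 1], [-1, 6, 6], [1, -2, 30]]
Expanding along the first row, det(C) = 2·(6·30 - 6·(-2)) - 3·((-1)·30 - 6·1) + 1·((-1)·(-2) - 6·1) = 2·192 - 3·(-36) + 1·(-4) = 488
Since det(C) ≠ 0, rank(C) = 3 and the system is completely controllable.

488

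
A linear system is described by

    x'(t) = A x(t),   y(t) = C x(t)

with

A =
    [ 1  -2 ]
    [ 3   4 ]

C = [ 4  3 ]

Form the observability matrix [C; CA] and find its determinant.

CA = [[13, 4]]
Observability matrix O = [C; CA] = [[4, 3], [13, 4]]
det(O) = 4·4 - 3·13 = 16 - 39 = -23
Since det(O) ≠ 0, rank(O) = 2 and the system is completely observable.

-23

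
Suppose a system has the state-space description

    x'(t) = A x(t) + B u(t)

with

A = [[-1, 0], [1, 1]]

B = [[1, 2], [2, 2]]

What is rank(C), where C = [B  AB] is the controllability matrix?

AB = [[-1, -2], [3, 4]]
Controllability matrix C = [B  AB] = [[1, 2, -1, -2], [2, 2, 3, 4]]
Take the 2×2 submatrix of C formed by columns 1, 2: [[1, 2], [2, 2]]. Its determinant is 1·2 - 2·2 = 2 - 4 = -2 ≠ 0.
So rank(C) ≥ 2; since C has 2 rows, rank(C) = 2.
rank(C) = 2 = n, so the pair (A, B) is completely controllable.

2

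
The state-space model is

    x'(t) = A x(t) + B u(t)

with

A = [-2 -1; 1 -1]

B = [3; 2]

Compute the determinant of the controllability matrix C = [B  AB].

AB = [[-8], [1]]
Controllability matrix C = [B  AB] = [[3, -8], [2, 1]]
det(C) = 3·1 - (-8)·2 = 3 - (-16) = 19
Since det(C) ≠ 0, rank(C) = 2 and the system is completely controllable.

19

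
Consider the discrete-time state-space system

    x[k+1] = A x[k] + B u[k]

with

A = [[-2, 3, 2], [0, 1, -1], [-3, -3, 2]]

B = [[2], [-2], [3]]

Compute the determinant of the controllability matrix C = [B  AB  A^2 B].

AB = [[-4], [-5], [6]]
A^2B = [[5], [-11], [39]]
Controllability matrix C = [B  AB  A^2B] = [[2, -4, 5], [-2, -5, -11], [3, 6, 39]]
Expanding along the first row, det(C) = 2·((-5)·39 - (-11)·6) - (-4)·((-2)·39 - (-11)·3) + 5·((-2)·6 - (-5)·3) = 2·(-129) - (-4)·(-45) + 5·3 = -423
Since det(C) ≠ 0, rank(C) = 3 and the system is completely controllable.

-423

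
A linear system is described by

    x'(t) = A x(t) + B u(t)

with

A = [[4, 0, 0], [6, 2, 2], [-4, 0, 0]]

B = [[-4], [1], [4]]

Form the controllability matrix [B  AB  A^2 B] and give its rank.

2

AB = [[-16], [-14], [16]]
A^2B = [[-64], [-92], [64]]
Controllability matrix C = [B  AB  A^2B] = [[-4, -16, -64], [1, -14, -92], [4, 16, 64]]
The rows r1, r2, r3 of C are linearly dependent: r1 + r3 = 0 (check each entry), so rank(C) ≤ 2.
The 2×2 minor from rows 1, 2, columns 1, 2 is (-4)·(-14) - (-16)·1 = 56 - (-16) = 72 ≠ 0, so rank(C) = 2.
rank(C) = 2 < n = 3, so the pair (A, B) is not completely controllable.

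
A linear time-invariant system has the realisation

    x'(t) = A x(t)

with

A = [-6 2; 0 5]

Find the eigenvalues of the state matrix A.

-6, 5

det(sI - A) = s^2 - (tr A)s + det A, with tr A = (-6) + 5 = -1 and det A = (-6)·5 - 2·0 = -30 - 0 = -30.
So p(s) = det(sI - A) = s^2 + s - 30.
Factor s^2 + s - 30: two numbers with sum -1 and product -30 are 5 and -6, so s^2 + s - 30 = (s - 5)(s + 6).
Hence p(s) = (s - 5) (s + 6), with roots -6, 5.
At least one eigenvalue has non-negative real part, so the system is not asymptotically stable.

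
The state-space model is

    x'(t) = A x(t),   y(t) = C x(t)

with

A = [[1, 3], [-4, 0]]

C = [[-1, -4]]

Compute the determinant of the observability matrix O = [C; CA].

CA = [[15, -3]]
Observability matrix O = [C; CA] = [[-1, -4], [15, -3]]
det(O) = (-1)·(-3) - (-4)·15 = 3 - (-60) = 63
Since det(O) ≠ 0, rank(O) = 2 and the system is completely observable.

63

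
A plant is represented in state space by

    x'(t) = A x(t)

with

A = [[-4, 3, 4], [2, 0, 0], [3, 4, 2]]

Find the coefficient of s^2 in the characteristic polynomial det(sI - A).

Expand det(sI - A) for the 3×3 matrix.
p(s) = s^3 + 2s^2 - 26s - 20.
(Check: constant term = det(-A) = (-1)^3 det A = -20; coefficient of s^2 = -tr A = 2.)
The coefficient of s^2 is 2.

2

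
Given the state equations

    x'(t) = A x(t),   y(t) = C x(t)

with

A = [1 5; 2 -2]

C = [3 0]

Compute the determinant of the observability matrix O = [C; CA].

45

CA = [[3, 15]]
Observability matrix O = [C; CA] = [[3, 0], [3, 15]]
det(O) = 3·15 - 0·3 = 45 - 0 = 45
Since det(O) ≠ 0, rank(O) = 2 and the system is completely observable.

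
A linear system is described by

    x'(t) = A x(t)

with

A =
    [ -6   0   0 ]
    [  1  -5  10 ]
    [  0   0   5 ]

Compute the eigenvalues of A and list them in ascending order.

det(sI - A) = s^3 - (tr A)s^2 + (M11 + M22 + M33)s - det A, where Mii is the 2×2 principal minor of A obtained by deleting row i and column i.
tr A = (-6) + (-5) + 5 = -6; M11 = (-5)·5 - 10·0 = -25 - 0 = -25; M22 = (-6)·5 - 0·0 = -30 - 0 = -30; M33 = (-6)·(-5) - 0·1 = 30 - 0 = 30; sum of minors = -25.
det A = (-6)·((-5)·5 - 10·0) - 0·(1·5 - 10·0) + 0·(1·0 - (-5)·0) = (-6)·(-25) - 0·5 + 0·0 = 150.
So p(s) = det(sI - A) = s^3 + 6s^2 - 25s - 150.
Rational-root test: any integer root divides -150. Testing small divisors, s = -5 works: p(-5) = -125 + 150 + 125 + (-150) = 0, so (s + 5) is a factor.
Dividing, p(s) = (s + 5)(s^2 + s - 30).
Factor s^2 + s - 30: two numbers with sum -1 and product -30 are 5 and -6, so s^2 + s - 30 = (s - 5)(s + 6).
Hence p(s) = (s - 5) (s + 5) (s + 6), with roots -6, -5, 5.
At least one eigenvalue has non-negative real part, so the system is not asymptotically stable.

-6, -5, 5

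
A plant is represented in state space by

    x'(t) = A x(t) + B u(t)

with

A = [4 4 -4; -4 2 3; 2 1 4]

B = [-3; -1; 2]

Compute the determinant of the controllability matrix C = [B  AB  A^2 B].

AB = [[-24], [16], [1]]
A^2B = [[-36], [131], [-28]]
Controllability matrix C = [B  AB  A^2B] = [[-3, -24, -36], [-1, 16, 131], [2, 1, -28]]
Expanding along the first row, det(C) = (-3)·(16·(-28) - 131·1) - (-24)·((-1)·(-28) - 131·2) + (-36)·((-1)·1 - 16·2) = (-3)·(-579) - (-24)·(-234) + (-36)·(-33) = -2691
Since det(C) ≠ 0, rank(C) = 3 and the system is completely controllable.

-2691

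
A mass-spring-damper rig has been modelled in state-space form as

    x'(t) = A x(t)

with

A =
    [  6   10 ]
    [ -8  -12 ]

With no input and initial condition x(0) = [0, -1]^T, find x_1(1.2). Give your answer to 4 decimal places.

-0.4124

det(sI - A) = s^2 - (tr A)s + det A, with tr A = 6 + (-12) = -6 and det A = 6·(-12) - 10·(-8) = -72 - (-80) = 8.
So p(s) = det(sI - A) = s^2 + 6s + 8.
Factor s^2 + 6s + 8: two numbers with sum -6 and product 8 are -2 and -4, so s^2 + 6s + 8 = (s + 2)(s + 4).
Hence p(s) = (s + 2) (s + 4), with roots -4, -2.
The eigenvalues -4, -2 are distinct and real, so A is diagonalisable and x(t) = e^{At} x(0) = V diag(e^{λ_i t}) V^{-1} x(0), where the columns of V are the eigenvectors.
λ = -4: A - (-4)I = [[10, 10], [-8, -8]]. Row 1 gives 10·v1 + 10·v2 = 0, so take v_1 = [1, -1]^T.
λ = -2: A - (-2)I = [[8, 10], [-8, -10]]. Row 1 gives 8·v1 + 10·v2 = 0, so take v_2 = [5, -4]^T.
V = [v_1 v_2] = [[1, 5], [-1, -4]] has det V = 1, so V^{-1} = adj(V)/det V = [[-4, -5], [1, 1]].
Modal coordinates z(0) = V^{-1} x(0): (-4)·0 + (-5)·(-1) = 5; 1·0 + 1·(-1) = -1; so z(0) = [5, -1]^T.
x_1(t) = Σ_i (v_i)_1 · z_i(0) · e^{λ_i t} (row 1 of V times the modal terms).
x_1(1.2) = 1·5·e^{-4·1.2} + 5·(-1)·e^{-2·1.2} = 5·0.008230 + (-5)·0.090718 = -0.4124.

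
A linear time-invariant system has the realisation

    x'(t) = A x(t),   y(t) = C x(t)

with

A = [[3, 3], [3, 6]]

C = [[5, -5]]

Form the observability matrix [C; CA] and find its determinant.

CA = [[0, -15]]
Observability matrix O = [C; CA] = [[5, -5], [0, -15]]
det(O) = 5·(-15) - (-5)·0 = -75 - 0 = -75
Since det(O) ≠ 0, rank(O) = 2 and the system is completely observable.

-75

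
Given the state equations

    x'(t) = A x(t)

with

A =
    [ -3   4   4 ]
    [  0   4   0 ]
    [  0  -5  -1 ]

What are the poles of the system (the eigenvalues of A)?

det(sI - A) = s^3 - (tr A)s^2 + (M11 + M22 + M33)s - det A, where Mii is the 2×2 principal minor of A obtained by deleting row i and column i.
tr A = (-3) + 4 + (-1) = 0; M11 = 4·(-1) - 0·(-5) = -4 - 0 = -4; M22 = (-3)·(-1) - 4·0 = 3 - 0 = 3; M33 = (-3)·4 - 4·0 = -12 - 0 = -12; sum of minors = -13.
det A = (-3)·(4·(-1) - 0·(-5)) - 4·(0·(-1) - 0·0) + 4·(0·(-5) - 4·0) = (-3)·(-4) - 4·0 + 4·0 = 12.
So p(s) = det(sI - A) = s^3 - 13s - 12.
Rational-root test: any integer root divides -12. Testing small divisors, s = -1 works: p(-1) = -1 + 0 + 13 + (-12) = 0, so (s + 1) is a factor.
Dividing, p(s) = (s + 1)(s^2 - s - 12).
Factor s^2 - s - 12: two numbers with sum 1 and product -12 are 4 and -3, so s^2 - s - 12 = (s - 4)(s + 3).
Hence p(s) = (s - 4) (s + 1) (s + 3), with roots -3, -1, 4.
At least one eigenvalue has non-negative real part, so the system is not asymptotically stable.

-3, -1, 4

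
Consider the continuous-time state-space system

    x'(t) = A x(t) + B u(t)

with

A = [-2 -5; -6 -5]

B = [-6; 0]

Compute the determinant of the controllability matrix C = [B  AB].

AB = [[12], [36]]
Controllability matrix C = [B  AB] = [[-6, 12], [0, 36]]
det(C) = (-6)·36 - 12·0 = -216 - 0 = -216
Since det(C) ≠ 0, rank(C) = 2 and the system is completely controllable.

-216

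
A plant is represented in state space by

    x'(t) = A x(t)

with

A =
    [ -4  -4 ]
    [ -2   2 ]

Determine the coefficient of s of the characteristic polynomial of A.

For a 2×2 matrix, det(sI - A) = s^2 - (tr A)s + det A.
tr A = -2, det A = -16.
So p(s) = s^2 + 2s - 16.
The coefficient of s is 2.

2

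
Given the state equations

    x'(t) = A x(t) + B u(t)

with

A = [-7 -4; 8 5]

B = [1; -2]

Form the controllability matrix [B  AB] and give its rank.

1

AB = [[1], [-2]]
Controllability matrix C = [B  AB] = [[1, 1], [-2, -2]]
Every column of C is a scalar multiple of column 1 = [1, -2] (multipliers 1, 1), so the columns span a one-dimensional space.
C ≠ 0, hence rank(C) = 1.
rank(C) = 1 < n = 2, so the pair (A, B) is not completely controllable.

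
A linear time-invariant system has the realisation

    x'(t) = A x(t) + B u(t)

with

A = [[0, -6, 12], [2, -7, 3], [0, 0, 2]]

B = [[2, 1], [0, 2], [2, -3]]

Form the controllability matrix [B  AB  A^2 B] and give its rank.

AB = [[24, -48], [10, -21], [4, -6]]
A^2B = [[-12, 54], [-10, 33], [8, -12]]
Controllability matrix C = [B  AB  A^2B] = [[2, 1, 24, -48, -12, 54], [0, 2, 10, -21, -10, 33], [2, -3, 4, -6, 8, -12]]
The rows r1, r2, r3 of C are linearly dependent: -r1 + 2·r2 + r3 = 0 (check each entry), so rank(C) ≤ 2.
The 2×2 minor from rows 1, 2, columns 1, 2 is 2·2 - 1·0 = 4 - 0 = 4 ≠ 0, so rank(C) = 2.
rank(C) = 2 < n = 3, so the pair (A, B) is not completely controllable.

2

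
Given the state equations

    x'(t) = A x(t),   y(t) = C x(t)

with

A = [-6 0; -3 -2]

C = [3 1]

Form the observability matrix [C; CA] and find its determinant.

CA = [[-21, -2]]
Observability matrix O = [C; CA] = [[3, 1], [-21, -2]]
det(O) = 3·(-2) - 1·(-21) = -6 - (-21) = 15
Since det(O) ≠ 0, rank(O) = 2 and the system is completely observable.

15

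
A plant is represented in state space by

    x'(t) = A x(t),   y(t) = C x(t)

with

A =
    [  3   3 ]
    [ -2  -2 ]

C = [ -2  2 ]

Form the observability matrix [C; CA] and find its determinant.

CA = [[-10, -10]]
Observability matrix O = [C; CA] = [[-2, 2], [-10, -10]]
det(O) = (-2)·(-10) - 2·(-10) = 20 - (-20) = 40
Since det(O) ≠ 0, rank(O) = 2 and the system is completely observable.

40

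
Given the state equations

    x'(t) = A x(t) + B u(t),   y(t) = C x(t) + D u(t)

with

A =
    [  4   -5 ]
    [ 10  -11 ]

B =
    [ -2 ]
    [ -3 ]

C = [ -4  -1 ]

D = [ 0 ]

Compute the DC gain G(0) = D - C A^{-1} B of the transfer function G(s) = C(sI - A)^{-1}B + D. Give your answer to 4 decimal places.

G(0) = C(-A)^{-1}B + D = -C A^{-1} B + D.
det A = 6, so A^{-1} = (1/6)·adj(A) = [[-11/6, 5/6], [-5/3, 2/3]]
A^{-1} B = [7/6, 4/3]^T
C A^{-1} B = -6
G(0) = D - C A^{-1} B = 0 - (-6) = 6

6.0000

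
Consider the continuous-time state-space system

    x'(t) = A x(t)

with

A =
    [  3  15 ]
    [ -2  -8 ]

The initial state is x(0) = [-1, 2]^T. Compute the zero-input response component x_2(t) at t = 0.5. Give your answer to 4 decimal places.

-0.7117

det(sI - A) = s^2 - (tr A)s + det A, with tr A = 3 + (-8) = -5 and det A = 3·(-8) - 15·(-2) = -24 - (-30) = 6.
So p(s) = det(sI - A) = s^2 + 5s + 6.
Factor s^2 + 5s + 6: two numbers with sum -5 and product 6 are -2 and -3, so s^2 + 5s + 6 = (s + 2)(s + 3).
Hence p(s) = (s + 2) (s + 3), with roots -3, -2.
The eigenvalues -3, -2 are distinct and real, so A is diagonalisable and x(t) = e^{At} x(0) = V diag(e^{λ_i t}) V^{-1} x(0), where the columns of V are the eigenvectors.
λ = -3: A - (-3)I = [[6, 15], [-2, -5]]. Row 1 gives 6·v1 + 15·v2 = 0, so take v_1 = [5, -2]^T.
λ = -2: A - (-2)I = [[5, 15], [-2, -6]]. Row 1 gives 5·v1 + 15·v2 = 0, so take v_2 = [3, -1]^T.
V = [v_1 v_2] = [[5, 3], [-2, -1]] has det V = 1, so V^{-1} = adj(V)/det V = [[-1, -3], [2, 5]].
Modal coordinates z(0) = V^{-1} x(0): (-1)·(-1) + (-3)·2 = -5; 2·(-1) + 5·2 = 8; so z(0) = [-5, 8]^T.
x_2(t) = Σ_i (v_i)_2 · z_i(0) · e^{λ_i t} (row 2 of V times the modal terms).
x_2(0.5) = (-2)·(-5)·e^{-3·0.5} + (-1)·8·e^{-2·0.5} = 10·0.223130 + (-8)·0.367879 = -0.7117.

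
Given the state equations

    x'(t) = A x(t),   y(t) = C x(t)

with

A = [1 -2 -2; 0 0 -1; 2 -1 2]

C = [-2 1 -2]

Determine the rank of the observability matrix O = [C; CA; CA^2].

3

CA = [[-6, 6, -1]]
CA^2 = [[-8, 13, 4]]
Observability matrix O = [C; CA; CA^2] = [[-2, 1, -2], [-6, 6, -1], [-8, 13, 4]]
det(O) = (-2)·(6·4 - (-1)·13) - 1·((-6)·4 - (-1)·(-8)) + (-2)·((-6)·13 - 6·(-8)) = (-2)·37 - 1·(-32) + (-2)·(-30) = 18 ≠ 0, so rank(O) = 3.
rank(O) = 3 = n, so the pair (A, C) is completely observable.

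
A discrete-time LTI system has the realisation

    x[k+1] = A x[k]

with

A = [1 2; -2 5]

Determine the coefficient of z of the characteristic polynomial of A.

For a 2×2 matrix, det(zI - A) = z^2 - (tr A)z + det A.
tr A = 6, det A = 9.
So p(z) = z^2 - 6z + 9.
The coefficient of z is -6.

-6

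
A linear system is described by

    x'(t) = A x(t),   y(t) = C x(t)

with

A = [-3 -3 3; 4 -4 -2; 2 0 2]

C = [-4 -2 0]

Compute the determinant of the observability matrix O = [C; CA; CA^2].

6944

CA = [[4, 20, -8]]
CA^2 = [[52, -92, -44]]
Observability matrix O = [C; CA; CA^2] = [[-4, -2, 0], [4, 20, -8], [52, -92, -44]]
Expanding along the first row, det(O) = (-4)·(20·(-44) - (-8)·(-92)) - (-2)·(4·(-44) - (-8)·52) + 0·(4·(-92) - 20·52) = (-4)·(-1616) - (-2)·240 + 0·(-1408) = 6944
Since det(O) ≠ 0, rank(O) = 3 and the system is completely observable.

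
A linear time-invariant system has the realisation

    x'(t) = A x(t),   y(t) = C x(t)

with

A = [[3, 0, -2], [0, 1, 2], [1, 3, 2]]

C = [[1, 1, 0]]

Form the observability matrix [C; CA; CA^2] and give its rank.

CA = [[3, 1, 0]]
CA^2 = [[9, 1, -4]]
Observability matrix O = [C; CA; CA^2] = [[1, 1, 0], [3, 1, 0], [9, 1, -4]]
det(O) = 1·(1·(-4) - 0·1) - 1·(3·(-4) - 0·9) + 0·(3·1 - 1·9) = 1·(-4) - 1·(-12) + 0·(-6) = 8 ≠ 0, so rank(O) = 3.
rank(O) = 3 = n, so the pair (A, C) is completely observable.

3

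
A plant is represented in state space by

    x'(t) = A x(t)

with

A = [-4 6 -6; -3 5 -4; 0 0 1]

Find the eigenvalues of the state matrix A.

det(sI - A) = s^3 - (tr A)s^2 + (M11 + M22 + M33)s - det A, where Mii is the 2×2 principal minor of A obtained by deleting row i and column i.
tr A = (-4) + 5 + 1 = 2; M11 = 5·1 - (-4)·0 = 5 - 0 = 5; M22 = (-4)·1 - (-6)·0 = -4 - 0 = -4; M33 = (-4)·5 - 6·(-3) = -20 - (-18) = -2; sum of minors = -1.
det A = (-4)·(5·1 - (-4)·0) - 6·((-3)·1 - (-4)·0) + (-6)·((-3)·0 - 5·0) = (-4)·5 - 6·(-3) + (-6)·0 = -2.
So p(s) = det(sI - A) = s^3 - 2s^2 - s + 2.
Rational-root test: any integer root divides 2. Testing small divisors, s = -1 works: p(-1) = -1 + (-2) + 1 + 2 = 0, so (s + 1) is a factor.
Dividing, p(s) = (s + 1)(s^2 - 3s + 2).
Factor s^2 - 3s + 2: two numbers with sum 3 and product 2 are 2 and 1, so s^2 - 3s + 2 = (s - 2)(s - 1).
Hence p(s) = (s - 2) (s - 1) (s + 1), with roots -1, 1, 2.
At least one eigenvalue has non-negative real part, so the system is not asymptotically stable.

-1, 1, 2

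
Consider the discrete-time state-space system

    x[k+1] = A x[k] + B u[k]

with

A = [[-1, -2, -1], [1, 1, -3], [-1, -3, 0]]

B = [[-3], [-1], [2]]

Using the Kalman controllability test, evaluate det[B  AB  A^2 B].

445

AB = [[3], [-10], [6]]
A^2B = [[11], [-25], [27]]
Controllability matrix C = [B  AB  A^2B] = [[-3, 3, 11], [-1, -10, -25], [2, 6, 27]]
Expanding along the first row, det(C) = (-3)·((-10)·27 - (-25)·6) - 3·((-1)·27 - (-25)·2) + 11·((-1)·6 - (-10)·2) = (-3)·(-120) - 3·23 + 11·14 = 445
Since det(C) ≠ 0, rank(C) = 3 and the system is completely controllable.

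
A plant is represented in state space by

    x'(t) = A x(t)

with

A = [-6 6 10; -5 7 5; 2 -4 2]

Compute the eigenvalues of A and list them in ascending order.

det(sI - A) = s^3 - (tr A)s^2 + (M11 + M22 + M33)s - det A, where Mii is the 2×2 principal minor of A obtained by deleting row i and column i.
tr A = (-6) + 7 + 2 = 3; M11 = 7·2 - 5·(-4) = 14 - (-20) = 34; M22 = (-6)·2 - 10·2 = -12 - 20 = -32; M33 = (-6)·7 - 6·(-5) = -42 - (-30) = -12; sum of minors = -10.
det A = (-6)·(7·2 - 5·(-4)) - 6·((-5)·2 - 5·2) + 10·((-5)·(-4) - 7·2) = (-6)·34 - 6·(-20) + 10·6 = -24.
So p(s) = det(sI - A) = s^3 - 3s^2 - 10s + 24.
Rational-root test: any integer root divides 24. Testing small divisors, s = 2 works: p(2) = 8 + (-12) + (-20) + 24 = 0, so (s - 2) is a factor.
Dividing, p(s) = (s - 2)(s^2 - s - 12).
Factor s^2 - s - 12: two numbers with sum 1 and product -12 are 4 and -3, so s^2 - s - 12 = (s - 4)(s + 3).
Hence p(s) = (s - 4) (s - 2) (s + 3), with roots -3, 2, 4.
At least one eigenvalue has non-negative real part, so the system is not asymptotically stable.

-3, 2, 4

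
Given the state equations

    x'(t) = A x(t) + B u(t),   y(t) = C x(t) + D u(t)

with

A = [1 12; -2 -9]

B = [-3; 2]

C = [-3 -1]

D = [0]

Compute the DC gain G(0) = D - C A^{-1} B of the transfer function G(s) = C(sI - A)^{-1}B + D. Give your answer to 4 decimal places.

0.3333

G(0) = C(-A)^{-1}B + D = -C A^{-1} B + D.
det A = 15, so A^{-1} = (1/15)·adj(A) = [[-3/5, -4/5], [2/15, 1/15]]
A^{-1} B = [1/5, -4/15]^T
C A^{-1} B = -1/3
G(0) = D - C A^{-1} B = 0 - (-1/3) = 1/3 ≈ 0.3333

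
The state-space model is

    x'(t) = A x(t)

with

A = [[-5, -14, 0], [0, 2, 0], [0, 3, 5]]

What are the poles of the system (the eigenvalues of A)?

-5, 2, 5

det(sI - A) = s^3 - (tr A)s^2 + (M11 + M22 + M33)s - det A, where Mii is the 2×2 principal minor of A obtained by deleting row i and column i.
tr A = (-5) + 2 + 5 = 2; M11 = 2·5 - 0·3 = 10 - 0 = 10; M22 = (-5)·5 - 0·0 = -25 - 0 = -25; M33 = (-5)·2 - (-14)·0 = -10 - 0 = -10; sum of minors = -25.
det A = (-5)·(2·5 - 0·3) - (-14)·(0·5 - 0·0) + 0·(0·3 - 2·0) = (-5)·10 - (-14)·0 + 0·0 = -50.
So p(s) = det(sI - A) = s^3 - 2s^2 - 25s + 50.
Rational-root test: any integer root divides 50. Testing small divisors, s = 2 works: p(2) = 8 + (-8) + (-50) + 50 = 0, so (s - 2) is a factor.
Dividing, p(s) = (s - 2)(s^2 - 25).
Factor s^2 - 25: two numbers with sum 0 and product -25 are 5 and -5, so s^2 - 25 = (s - 5)(s + 5).
Hence p(s) = (s - 5) (s - 2) (s + 5), with roots -5, 2, 5.
At least one eigenvalue has non-negative real part, so the system is not asymptotically stable.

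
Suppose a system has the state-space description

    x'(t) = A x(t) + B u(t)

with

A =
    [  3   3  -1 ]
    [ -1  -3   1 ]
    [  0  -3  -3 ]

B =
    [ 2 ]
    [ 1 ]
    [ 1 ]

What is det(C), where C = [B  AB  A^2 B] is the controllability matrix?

AB = [[8], [-4], [-6]]
A^2B = [[18], [-2], [30]]
Controllability matrix C = [B  AB  A^2B] = [[2, 8, 18], [1, -4, -2], [1, -6, 30]]
Expanding along the first row, det(C) = 2·((-4)·30 - (-2)·(-6)) - 8·(1·30 - (-2)·1) + 18·(1·(-6) - (-4)·1) = 2·(-132) - 8·32 + 18·(-2) = -556
Since det(C) ≠ 0, rank(C) = 3 and the system is completely controllable.

-556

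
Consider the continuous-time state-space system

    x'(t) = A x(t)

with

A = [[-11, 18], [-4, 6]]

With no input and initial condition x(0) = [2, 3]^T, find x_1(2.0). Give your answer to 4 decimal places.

0.6068

det(sI - A) = s^2 - (tr A)s + det A, with tr A = (-11) + 6 = -5 and det A = (-11)·6 - 18·(-4) = -66 - (-72) = 6.
So p(s) = det(sI - A) = s^2 + 5s + 6.
Factor s^2 + 5s + 6: two numbers with sum -5 and product 6 are -2 and -3, so s^2 + 5s + 6 = (s + 2)(s + 3).
Hence p(s) = (s + 2) (s + 3), with roots -3, -2.
The eigenvalues -3, -2 are distinct and real, so A is diagonalisable and x(t) = e^{At} x(0) = V diag(e^{λ_i t}) V^{-1} x(0), where the columns of V are the eigenvectors.
λ = -3: A - (-3)I = [[-8, 18], [-4, 9]]. Row 1 gives (-8)·v1 + 18·v2 = 0, so take v_1 = [9, 4]^T.
λ = -2: A - (-2)I = [[-9, 18], [-4, 8]]. Row 1 gives (-9)·v1 + 18·v2 = 0, so take v_2 = [2, 1]^T.
V = [v_1 v_2] = [[9, 2], [4, 1]] has det V = 1, so V^{-1} = adj(V)/det V = [[1, -2], [-4, 9]].
Modal coordinates z(0) = V^{-1} x(0): 1·2 + (-2)·3 = -4; (-4)·2 + 9·3 = 19; so z(0) = [-4, 19]^T.
x_1(t) = Σ_i (v_i)_1 · z_i(0) · e^{λ_i t} (row 1 of V times the modal terms).
x_1(2.0) = 9·(-4)·e^{-3·2.0} + 2·19·e^{-2·2.0} = (-36)·0.002479 + 38·0.018316 = 0.6068.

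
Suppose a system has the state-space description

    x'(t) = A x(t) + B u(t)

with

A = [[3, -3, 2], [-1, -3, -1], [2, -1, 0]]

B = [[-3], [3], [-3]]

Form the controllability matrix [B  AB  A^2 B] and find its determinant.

1161

AB = [[-24], [-3], [-9]]
A^2B = [[-81], [42], [-45]]
Controllability matrix C = [B  AB  A^2B] = [[-3, -24, -81], [3, -3, 42], [-3, -9, -45]]
Expanding along the first row, det(C) = (-3)·((-3)·(-45) - 42·(-9)) - (-24)·(3·(-45) - 42·(-3)) + (-81)·(3·(-9) - (-3)·(-3)) = (-3)·513 - (-24)·(-9) + (-81)·(-36) = 1161
Since det(C) ≠ 0, rank(C) = 3 and the system is completely controllable.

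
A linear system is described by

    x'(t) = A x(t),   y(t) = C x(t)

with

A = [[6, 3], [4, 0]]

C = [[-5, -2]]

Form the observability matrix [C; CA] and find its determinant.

-1

CA = [[-38, -15]]
Observability matrix O = [C; CA] = [[-5, -2], [-38, -15]]
det(O) = (-5)·(-15) - (-2)·(-38) = 75 - 76 = -1
Since det(O) ≠ 0, rank(O) = 2 and the system is completely observable.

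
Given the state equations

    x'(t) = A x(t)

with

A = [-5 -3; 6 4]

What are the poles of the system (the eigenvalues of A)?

det(sI - A) = s^2 - (tr A)s + det A, with tr A = (-5) + 4 = -1 and det A = (-5)·4 - (-3)·6 = -20 - (-18) = -2.
So p(s) = det(sI - A) = s^2 + s - 2.
Factor s^2 + s - 2: two numbers with sum -1 and product -2 are 1 and -2, so s^2 + s - 2 = (s - 1)(s + 2).
Hence p(s) = (s - 1) (s + 2), with roots -2, 1.
At least one eigenvalue has non-negative real part, so the system is not asymptotically stable.

-2, 1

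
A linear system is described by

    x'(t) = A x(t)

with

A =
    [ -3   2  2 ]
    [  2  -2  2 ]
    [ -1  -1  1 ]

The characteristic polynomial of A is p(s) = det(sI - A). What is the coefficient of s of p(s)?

1

Expand det(sI - A) for the 3×3 matrix.
p(s) = s^3 + 4s^2 + s + 16.
(Check: constant term = det(-A) = (-1)^3 det A = 16; coefficient of s^2 = -tr A = 4.)
The coefficient of s is 1.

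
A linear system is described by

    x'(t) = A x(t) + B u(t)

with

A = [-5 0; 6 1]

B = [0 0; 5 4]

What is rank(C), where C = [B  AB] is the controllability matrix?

1

AB = [[0, 0], [5, 4]]
Controllability matrix C = [B  AB] = [[0, 0, 0, 0], [5, 4, 5, 4]]
Every column of C is a scalar multiple of column 1 = [0, 5] (multipliers 1, 4/5, 1, 4/5), so the columns span a one-dimensional space.
C ≠ 0, hence rank(C) = 1.
rank(C) = 1 < n = 2, so the pair (A, B) is not completely controllable.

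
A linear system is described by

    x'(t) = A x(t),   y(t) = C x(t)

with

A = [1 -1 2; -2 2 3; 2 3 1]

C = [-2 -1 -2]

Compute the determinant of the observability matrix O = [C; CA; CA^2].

CA = [[-4, -6, -9]]
CA^2 = [[-10, -35, -35]]
Observability matrix O = [C; CA; CA^2] = [[-2, -1, -2], [-4, -6, -9], [-10, -35, -35]]
Expanding along the first row, det(O) = (-2)·((-6)·(-35) - (-9)·(-35)) - (-1)·((-4)·(-35) - (-9)·(-10)) + (-2)·((-4)·(-35) - (-6)·(-10)) = (-2)·(-105) - (-1)·50 + (-2)·80 = 100
Since det(O) ≠ 0, rank(O) = 3 and the system is completely observable.

100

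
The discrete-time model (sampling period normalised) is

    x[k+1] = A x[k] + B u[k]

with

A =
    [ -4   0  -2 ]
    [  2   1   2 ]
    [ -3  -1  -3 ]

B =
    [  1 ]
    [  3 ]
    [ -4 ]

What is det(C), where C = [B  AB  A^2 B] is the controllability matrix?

AB = [[4], [-3], [6]]
A^2B = [[-28], [17], [-27]]
Controllability matrix C = [B  AB  A^2B] = [[1, 4, -28], [3, -3, 17], [-4, 6, -27]]
Expanding along the first row, det(C) = 1·((-3)·(-27) - 17·6) - 4·(3·(-27) - 17·(-4)) + (-28)·(3·6 - (-3)·(-4)) = 1·(-21) - 4·(-13) + (-28)·6 = -137
Since det(C) ≠ 0, rank(C) = 3 and the system is completely controllable.

-137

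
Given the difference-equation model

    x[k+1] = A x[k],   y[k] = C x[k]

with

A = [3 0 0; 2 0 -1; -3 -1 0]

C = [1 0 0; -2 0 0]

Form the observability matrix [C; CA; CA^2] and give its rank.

CA = [[3, 0, 0], [-6, 0, 0]]
CA^2 = [[9, 0, 0], [-18, 0, 0]]
Observability matrix O = [C; CA; CA^2] = [[1, 0, 0], [-2, 0, 0], [3, 0, 0], [-6, 0, 0], [9, 0, 0], [-18, 0, 0]]
Every row of O is a scalar multiple of row 1 = [1, 0, 0] (multipliers 1, -2, 3, -6, 9, -18), so the rows span a one-dimensional space.
O ≠ 0, hence rank(O) = 1.
rank(O) = 1 < n = 3, so the pair (A, C) is not completely observable.

1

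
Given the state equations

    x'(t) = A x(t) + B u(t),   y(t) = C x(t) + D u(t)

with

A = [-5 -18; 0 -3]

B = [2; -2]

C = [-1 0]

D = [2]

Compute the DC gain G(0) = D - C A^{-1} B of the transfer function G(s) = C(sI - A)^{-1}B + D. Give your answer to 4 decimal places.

-0.8000

G(0) = C(-A)^{-1}B + D = -C A^{-1} B + D.
det A = 15, so A^{-1} = (1/15)·adj(A) = [[-1/5, 6/5], [0, -1/3]]
A^{-1} B = [-14/5, 2/3]^T
C A^{-1} B = 14/5
G(0) = D - C A^{-1} B = 2 - (14/5) = -4/5 ≈ -0.8000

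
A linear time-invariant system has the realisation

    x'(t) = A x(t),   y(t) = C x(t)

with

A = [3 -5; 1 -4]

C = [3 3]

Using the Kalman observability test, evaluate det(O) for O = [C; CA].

CA = [[12, -27]]
Observability matrix O = [C; CA] = [[3, 3], [12, -27]]
det(O) = 3·(-27) - 3·12 = -81 - 36 = -117
Since det(O) ≠ 0, rank(O) = 2 and the system is completely observable.

-117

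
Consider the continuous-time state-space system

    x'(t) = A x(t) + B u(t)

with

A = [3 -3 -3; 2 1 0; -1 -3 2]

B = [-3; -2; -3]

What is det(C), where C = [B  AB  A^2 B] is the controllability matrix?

-162

AB = [[6], [-8], [3]]
A^2B = [[33], [4], [24]]
Controllability matrix C = [B  AB  A^2B] = [[-3, 6, 33], [-2, -8, 4], [-3, 3, 24]]
Expanding along the first row, det(C) = (-3)·((-8)·24 - 4·3) - 6·((-2)·24 - 4·(-3)) + 33·((-2)·3 - (-8)·(-3)) = (-3)·(-204) - 6·(-36) + 33·(-30) = -162
Since det(C) ≠ 0, rank(C) = 3 and the system is completely controllable.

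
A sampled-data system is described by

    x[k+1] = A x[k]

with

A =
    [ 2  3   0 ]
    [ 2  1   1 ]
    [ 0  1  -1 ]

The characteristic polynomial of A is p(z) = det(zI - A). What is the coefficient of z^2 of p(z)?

-2

Expand det(zI - A) for the 3×3 matrix.
p(z) = z^3 - 2z^2 - 8z - 2.
(Check: constant term = det(-A) = (-1)^3 det A = -2; coefficient of z^2 = -tr A = -2.)
The coefficient of z^2 is -2.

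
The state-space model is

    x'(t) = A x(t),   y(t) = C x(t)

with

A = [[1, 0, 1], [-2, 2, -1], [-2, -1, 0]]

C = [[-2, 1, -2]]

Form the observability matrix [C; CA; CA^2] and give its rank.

CA = [[0, 4, -3]]
CA^2 = [[-2, 11, -4]]
Observability matrix O = [C; CA; CA^2] = [[-2, 1, -2], [0, 4, -3], [-2, 11, -4]]
det(O) = (-2)·(4·(-4) - (-3)·11) - 1·(0·(-4) - (-3)·(-2)) + (-2)·(0·11 - 4·(-2)) = (-2)·17 - 1·(-6) + (-2)·8 = -44 ≠ 0, so rank(O) = 3.
rank(O) = 3 = n, so the pair (A, C) is completely observable.

3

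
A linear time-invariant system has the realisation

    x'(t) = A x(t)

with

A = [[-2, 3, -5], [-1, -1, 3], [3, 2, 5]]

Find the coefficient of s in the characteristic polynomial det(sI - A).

-1

Expand det(sI - A) for the 3×3 matrix.
p(s) = s^3 - 2s^2 - s - 59.
(Check: constant term = det(-A) = (-1)^3 det A = -59; coefficient of s^2 = -tr A = -2.)
The coefficient of s is -1.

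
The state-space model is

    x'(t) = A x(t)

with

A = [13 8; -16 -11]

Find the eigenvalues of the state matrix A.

-3, 5

det(sI - A) = s^2 - (tr A)s + det A, with tr A = 13 + (-11) = 2 and det A = 13·(-11) - 8·(-16) = -143 - (-128) = -15.
So p(s) = det(sI - A) = s^2 - 2s - 15.
Factor s^2 - 2s - 15: two numbers with sum 2 and product -15 are 5 and -3, so s^2 - 2s - 15 = (s - 5)(s + 3).
Hence p(s) = (s - 5) (s + 3), with roots -3, 5.
At least one eigenvalue has non-negative real part, so the system is not asymptotically stable.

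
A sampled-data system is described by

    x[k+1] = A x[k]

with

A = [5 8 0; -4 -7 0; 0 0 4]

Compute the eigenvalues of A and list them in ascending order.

-3, 1, 4

det(zI - A) = z^3 - (tr A)z^2 + (M11 + M22 + M33)z - det A, where Mii is the 2×2 principal minor of A obtained by deleting row i and column i.
tr A = 5 + (-7) + 4 = 2; M11 = (-7)·4 - 0·0 = -28 - 0 = -28; M22 = 5·4 - 0·0 = 20 - 0 = 20; M33 = 5·(-7) - 8·(-4) = -35 - (-32) = -3; sum of minors = -11.
det A = 5·((-7)·4 - 0·0) - 8·((-4)·4 - 0·0) + 0·((-4)·0 - (-7)·0) = 5·(-28) - 8·(-16) + 0·0 = -12.
So p(z) = det(zI - A) = z^3 - 2z^2 - 11z + 12.
Rational-root test: any integer root divides 12. Testing small divisors, z = 1 works: p(1) = 1 + (-2) + (-11) + 12 = 0, so (z - 1) is a factor.
Dividing, p(z) = (z - 1)(z^2 - z - 12).
Factor z^2 - z - 12: two numbers with sum 1 and product -12 are 4 and -3, so z^2 - z - 12 = (z - 4)(z + 3).
Hence p(z) = (z - 4) (z - 1) (z + 3), with roots -3, 1, 4.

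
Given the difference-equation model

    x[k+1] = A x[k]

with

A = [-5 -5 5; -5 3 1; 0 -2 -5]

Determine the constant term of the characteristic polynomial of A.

-240

Expand det(zI - A) for the 3×3 matrix.
p(z) = z^3 + 7z^2 - 28z - 240.
(Check: constant term = det(-A) = (-1)^3 det A = -240; coefficient of z^2 = -tr A = 7.)
The constant term is -240.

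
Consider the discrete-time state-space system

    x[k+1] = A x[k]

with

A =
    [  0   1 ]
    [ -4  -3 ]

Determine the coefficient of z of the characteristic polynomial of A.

For a 2×2 matrix, det(zI - A) = z^2 - (tr A)z + det A.
tr A = -3, det A = 4.
So p(z) = z^2 + 3z + 4.
The coefficient of z is 3.

3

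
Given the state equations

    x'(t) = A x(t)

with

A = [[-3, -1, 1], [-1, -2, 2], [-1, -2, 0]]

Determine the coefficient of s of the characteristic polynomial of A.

10

Expand det(sI - A) for the 3×3 matrix.
p(s) = s^3 + 5s^2 + 10s + 10.
(Check: constant term = det(-A) = (-1)^3 det A = 10; coefficient of s^2 = -tr A = 5.)
The coefficient of s is 10.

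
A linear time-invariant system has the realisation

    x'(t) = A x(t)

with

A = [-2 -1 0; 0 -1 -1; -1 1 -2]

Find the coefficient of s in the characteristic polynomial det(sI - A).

Expand det(sI - A) for the 3×3 matrix.
p(s) = s^3 + 5s^2 + 9s + 7.
(Check: constant term = det(-A) = (-1)^3 det A = 7; coefficient of s^2 = -tr A = 5.)
The coefficient of s is 9.

9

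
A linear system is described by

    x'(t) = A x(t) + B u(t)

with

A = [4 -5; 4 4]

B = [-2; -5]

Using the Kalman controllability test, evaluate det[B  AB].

AB = [[17], [-28]]
Controllability matrix C = [B  AB] = [[-2, 17], [-5, -28]]
det(C) = (-2)·(-28) - 17·(-5) = 56 - (-85) = 141
Since det(C) ≠ 0, rank(C) = 2 and the system is completely controllable.

141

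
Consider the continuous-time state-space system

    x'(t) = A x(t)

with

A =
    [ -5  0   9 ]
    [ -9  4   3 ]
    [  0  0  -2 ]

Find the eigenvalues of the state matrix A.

det(sI - A) = s^3 - (tr A)s^2 + (M11 + M22 + M33)s - det A, where Mii is the 2×2 principal minor of A obtained by deleting row i and column i.
tr A = (-5) + 4 + (-2) = -3; M11 = 4·(-2) - 3·0 = -8 - 0 = -8; M22 = (-5)·(-2) - 9·0 = 10 - 0 = 10; M33 = (-5)·4 - 0·(-9) = -20 - 0 = -20; sum of minors = -18.
det A = (-5)·(4·(-2) - 3·0) - 0·((-9)·(-2) - 3·0) + 9·((-9)·0 - 4·0) = (-5)·(-8) - 0·18 + 9·0 = 40.
So p(s) = det(sI - A) = s^3 + 3s^2 - 18s - 40.
Rational-root test: any integer root divides -40. Testing small divisors, s = -2 works: p(-2) = -8 + 12 + 36 + (-40) = 0, so (s + 2) is a factor.
Dividing, p(s) = (s + 2)(s^2 + s - 20).
Factor s^2 + s - 20: two numbers with sum -1 and product -20 are 4 and -5, so s^2 + s - 20 = (s - 4)(s + 5).
Hence p(s) = (s - 4) (s + 2) (s + 5), with roots -5, -2, 4.
At least one eigenvalue has non-negative real part, so the system is not asymptotically stable.

-5, -2, 4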